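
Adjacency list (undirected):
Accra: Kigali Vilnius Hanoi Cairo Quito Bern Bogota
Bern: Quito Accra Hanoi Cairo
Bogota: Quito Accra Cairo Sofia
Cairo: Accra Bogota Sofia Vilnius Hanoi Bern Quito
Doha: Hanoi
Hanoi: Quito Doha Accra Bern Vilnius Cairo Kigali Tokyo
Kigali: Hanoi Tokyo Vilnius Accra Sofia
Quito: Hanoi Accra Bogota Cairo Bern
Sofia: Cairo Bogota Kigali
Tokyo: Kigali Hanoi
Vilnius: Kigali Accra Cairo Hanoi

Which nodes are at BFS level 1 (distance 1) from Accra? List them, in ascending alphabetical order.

Bern, Bogota, Cairo, Hanoi, Kigali, Quito, Vilnius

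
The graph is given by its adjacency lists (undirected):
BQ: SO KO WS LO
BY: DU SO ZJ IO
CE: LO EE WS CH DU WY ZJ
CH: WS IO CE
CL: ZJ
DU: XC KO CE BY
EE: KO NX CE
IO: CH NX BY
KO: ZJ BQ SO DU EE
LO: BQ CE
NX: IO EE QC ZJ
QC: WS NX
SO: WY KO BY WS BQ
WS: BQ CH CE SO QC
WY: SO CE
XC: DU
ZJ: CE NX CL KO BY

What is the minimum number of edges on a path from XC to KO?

Level 0: XC
Level 1: DU
Level 2: BY, CE, KO
Level 3: BQ, CH, EE, IO, LO, SO, WS, WY, ZJ
Level 4: CL, NX, QC
KO first appears at level 2.

2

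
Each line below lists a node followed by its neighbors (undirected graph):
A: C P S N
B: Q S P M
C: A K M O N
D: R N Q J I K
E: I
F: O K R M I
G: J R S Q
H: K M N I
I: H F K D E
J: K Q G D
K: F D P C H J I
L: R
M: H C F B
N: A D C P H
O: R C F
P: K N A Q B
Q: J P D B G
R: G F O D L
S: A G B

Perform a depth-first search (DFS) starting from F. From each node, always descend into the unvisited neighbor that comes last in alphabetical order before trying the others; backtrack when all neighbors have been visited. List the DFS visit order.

F, R, O, C, N, P, Q, J, K, I, H, M, B, S, G, A, E, D, L

Visit F
F → R
R → O
O → C
C → N
N → P
P → Q
Q → J
J → K
K → I
I → H
H → M
M → B
B → S
S → G
S → A
I → E
I → D
R → L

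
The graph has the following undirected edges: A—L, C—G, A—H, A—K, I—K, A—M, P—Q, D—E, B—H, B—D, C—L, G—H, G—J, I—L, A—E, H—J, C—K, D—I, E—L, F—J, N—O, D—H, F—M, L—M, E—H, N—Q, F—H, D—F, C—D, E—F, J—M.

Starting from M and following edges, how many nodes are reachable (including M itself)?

BFS from M visits: M, L, J, F, A, I, E, C, H, G, D, K, B
Reachable nodes: 13 of 17 total.

13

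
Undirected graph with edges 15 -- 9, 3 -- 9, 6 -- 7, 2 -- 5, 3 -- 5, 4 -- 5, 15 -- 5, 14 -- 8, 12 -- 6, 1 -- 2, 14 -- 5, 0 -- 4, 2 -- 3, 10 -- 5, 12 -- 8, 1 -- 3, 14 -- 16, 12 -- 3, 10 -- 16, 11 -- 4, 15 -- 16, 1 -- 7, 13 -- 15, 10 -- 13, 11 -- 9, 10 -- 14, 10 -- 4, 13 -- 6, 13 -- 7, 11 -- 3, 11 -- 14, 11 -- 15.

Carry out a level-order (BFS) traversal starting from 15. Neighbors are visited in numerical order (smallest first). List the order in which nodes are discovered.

15 → 5 → 9 → 11 → 13 → 16 → 2 → 3 → 4 → 10 → 14 → 6 → 7 → 1 → 12 → 0 → 8

Visit 15; enqueue 5, 9, 11, 13, 16 → queue [5, 9, 11, 13, 16]
Visit 5; enqueue 2, 3, 4, 10, 14 → queue [9, 11, 13, 16, 2, 3, 4, 10, 14]
Visit 9 → queue [11, 13, 16, 2, 3, 4, 10, 14]
Visit 11 → queue [13, 16, 2, 3, 4, 10, 14]
Visit 13; enqueue 6, 7 → queue [16, 2, 3, 4, 10, 14, 6, 7]
Visit 16 → queue [2, 3, 4, 10, 14, 6, 7]
Visit 2; enqueue 1 → queue [3, 4, 10, 14, 6, 7, 1]
Visit 3; enqueue 12 → queue [4, 10, 14, 6, 7, 1, 12]
Visit 4; enqueue 0 → queue [10, 14, 6, 7, 1, 12, 0]
Visit 10 → queue [14, 6, 7, 1, 12, 0]
Visit 14; enqueue 8 → queue [6, 7, 1, 12, 0, 8]
Visit 6 → queue [7, 1, 12, 0, 8]
Visit 7 → queue [1, 12, 0, 8]
Visit 1 → queue [12, 0, 8]
Visit 12 → queue [0, 8]
Visit 0 → queue [8]
Visit 8 → queue []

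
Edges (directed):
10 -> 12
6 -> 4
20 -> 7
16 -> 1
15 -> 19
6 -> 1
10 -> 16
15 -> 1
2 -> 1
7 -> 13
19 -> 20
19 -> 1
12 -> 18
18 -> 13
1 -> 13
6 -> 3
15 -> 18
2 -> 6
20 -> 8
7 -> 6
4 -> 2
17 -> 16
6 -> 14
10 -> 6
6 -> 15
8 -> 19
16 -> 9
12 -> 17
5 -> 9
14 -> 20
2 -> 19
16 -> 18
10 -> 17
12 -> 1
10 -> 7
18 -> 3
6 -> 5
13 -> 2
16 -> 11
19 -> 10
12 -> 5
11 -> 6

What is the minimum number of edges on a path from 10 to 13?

2

Level 0: 10
Level 1: 6, 7, 12, 16, 17
Level 2: 1, 3, 4, 5, 9, 11, 13, 14, 15, 18
Level 3: 2, 19, 20
Level 4: 8
13 first appears at level 2.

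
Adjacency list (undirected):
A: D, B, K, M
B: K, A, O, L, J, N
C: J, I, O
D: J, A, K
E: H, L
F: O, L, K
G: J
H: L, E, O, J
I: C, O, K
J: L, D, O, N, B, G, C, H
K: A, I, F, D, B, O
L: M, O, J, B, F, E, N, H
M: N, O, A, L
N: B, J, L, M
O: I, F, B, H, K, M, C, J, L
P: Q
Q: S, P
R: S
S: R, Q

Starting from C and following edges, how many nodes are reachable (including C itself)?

15

BFS from C visits: C, J, I, O, L, D, N, B, G, H, K, F, M, E, A
Reachable nodes: 15 of 19 total.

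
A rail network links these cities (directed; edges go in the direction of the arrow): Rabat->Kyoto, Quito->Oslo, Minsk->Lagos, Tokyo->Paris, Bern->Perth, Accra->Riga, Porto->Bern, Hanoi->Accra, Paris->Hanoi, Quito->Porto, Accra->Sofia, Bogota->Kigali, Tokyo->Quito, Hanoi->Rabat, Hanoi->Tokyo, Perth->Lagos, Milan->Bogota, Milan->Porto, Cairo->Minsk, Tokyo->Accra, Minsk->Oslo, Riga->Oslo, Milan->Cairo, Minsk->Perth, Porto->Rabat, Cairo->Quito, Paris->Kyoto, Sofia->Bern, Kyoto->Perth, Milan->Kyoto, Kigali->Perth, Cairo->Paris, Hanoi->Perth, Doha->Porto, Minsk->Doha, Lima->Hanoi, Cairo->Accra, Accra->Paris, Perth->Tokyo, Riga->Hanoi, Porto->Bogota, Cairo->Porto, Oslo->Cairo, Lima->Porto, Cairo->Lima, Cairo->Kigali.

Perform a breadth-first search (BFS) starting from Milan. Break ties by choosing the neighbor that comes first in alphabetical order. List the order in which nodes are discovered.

Milan, Bogota, Cairo, Kyoto, Porto, Kigali, Accra, Lima, Minsk, Paris, Quito, Perth, Bern, Rabat, Riga, Sofia, Hanoi, Doha, Lagos, Oslo, Tokyo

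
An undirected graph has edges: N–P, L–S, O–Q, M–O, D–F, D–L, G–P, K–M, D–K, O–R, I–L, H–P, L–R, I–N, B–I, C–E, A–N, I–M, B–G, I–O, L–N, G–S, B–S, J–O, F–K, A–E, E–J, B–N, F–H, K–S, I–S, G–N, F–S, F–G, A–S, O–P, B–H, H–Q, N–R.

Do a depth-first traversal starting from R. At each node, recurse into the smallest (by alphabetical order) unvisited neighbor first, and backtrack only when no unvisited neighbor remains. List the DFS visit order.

R -> L -> D -> F -> G -> B -> H -> P -> N -> A -> E -> C -> J -> O -> I -> M -> K -> S -> Q

Visit R
R → L
L → D
D → F
F → G
G → B
B → H
H → P
P → N
N → A
A → E
E → C
E → J
J → O
O → I
I → M
M → K
K → S
O → Q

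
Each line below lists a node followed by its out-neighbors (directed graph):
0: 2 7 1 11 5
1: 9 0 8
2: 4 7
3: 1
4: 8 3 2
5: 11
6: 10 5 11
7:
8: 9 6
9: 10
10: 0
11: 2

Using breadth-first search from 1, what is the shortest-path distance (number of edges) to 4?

Level 0: 1
Level 1: 0, 8, 9
Level 2: 2, 5, 6, 7, 10, 11
Level 3: 4
Level 4: 3
4 first appears at level 3.

3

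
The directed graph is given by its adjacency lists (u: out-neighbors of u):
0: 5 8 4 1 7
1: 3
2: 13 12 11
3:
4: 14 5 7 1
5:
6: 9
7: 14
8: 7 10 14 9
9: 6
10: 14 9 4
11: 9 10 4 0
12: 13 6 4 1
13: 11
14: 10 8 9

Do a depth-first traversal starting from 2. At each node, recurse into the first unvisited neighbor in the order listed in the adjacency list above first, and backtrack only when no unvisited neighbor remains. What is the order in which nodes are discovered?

2, 13, 11, 9, 6, 10, 14, 8, 7, 4, 5, 1, 3, 0, 12

Visit 2
2 → 13
13 → 11
11 → 9
9 → 6
11 → 10
10 → 14
14 → 8
8 → 7
10 → 4
4 → 5
4 → 1
1 → 3
11 → 0
2 → 12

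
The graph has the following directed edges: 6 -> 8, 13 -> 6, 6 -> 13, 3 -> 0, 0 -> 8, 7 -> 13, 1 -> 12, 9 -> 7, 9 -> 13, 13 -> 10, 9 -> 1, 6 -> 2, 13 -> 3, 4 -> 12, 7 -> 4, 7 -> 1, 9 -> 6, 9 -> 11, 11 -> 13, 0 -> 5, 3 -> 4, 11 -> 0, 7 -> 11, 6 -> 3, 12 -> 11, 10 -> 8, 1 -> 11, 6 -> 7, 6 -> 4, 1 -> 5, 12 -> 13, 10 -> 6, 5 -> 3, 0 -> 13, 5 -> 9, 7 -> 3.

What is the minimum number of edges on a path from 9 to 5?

Level 0: 9
Level 1: 1, 6, 7, 11, 13
Level 2: 0, 2, 3, 4, 5, 8, 10, 12
5 first appears at level 2.

2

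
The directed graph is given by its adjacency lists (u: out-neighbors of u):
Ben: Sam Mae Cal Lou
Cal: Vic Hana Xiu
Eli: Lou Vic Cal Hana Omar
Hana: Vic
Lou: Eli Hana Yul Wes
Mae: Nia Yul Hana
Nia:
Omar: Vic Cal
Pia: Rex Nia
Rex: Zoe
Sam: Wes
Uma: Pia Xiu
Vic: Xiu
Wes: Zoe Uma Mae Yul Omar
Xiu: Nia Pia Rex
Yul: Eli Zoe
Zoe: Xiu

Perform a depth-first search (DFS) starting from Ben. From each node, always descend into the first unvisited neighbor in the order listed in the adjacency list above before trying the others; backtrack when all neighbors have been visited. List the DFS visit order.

Visit Ben
Ben → Sam
Sam → Wes
Wes → Zoe
Zoe → Xiu
Xiu → Nia
Xiu → Pia
Pia → Rex
Wes → Uma
Wes → Mae
Mae → Yul
Yul → Eli
Eli → Lou
Lou → Hana
Hana → Vic
Eli → Cal
Eli → Omar

Ben → Sam → Wes → Zoe → Xiu → Nia → Pia → Rex → Uma → Mae → Yul → Eli → Lou → Hana → Vic → Cal → Omar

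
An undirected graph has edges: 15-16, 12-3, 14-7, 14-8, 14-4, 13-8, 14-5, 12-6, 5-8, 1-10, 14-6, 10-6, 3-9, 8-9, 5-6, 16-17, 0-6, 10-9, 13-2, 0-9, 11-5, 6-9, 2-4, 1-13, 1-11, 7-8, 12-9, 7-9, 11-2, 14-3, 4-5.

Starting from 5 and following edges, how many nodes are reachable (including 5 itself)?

15

BFS from 5 visits: 5, 4, 6, 8, 11, 14, 2, 0, 9, 10, 12, 7, 13, 1, 3
Reachable nodes: 15 of 18 total.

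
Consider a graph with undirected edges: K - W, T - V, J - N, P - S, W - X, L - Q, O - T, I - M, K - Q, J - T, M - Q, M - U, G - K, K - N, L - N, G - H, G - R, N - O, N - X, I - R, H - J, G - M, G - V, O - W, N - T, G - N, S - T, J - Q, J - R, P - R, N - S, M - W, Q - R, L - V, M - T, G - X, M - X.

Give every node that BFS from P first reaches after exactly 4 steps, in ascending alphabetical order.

U, W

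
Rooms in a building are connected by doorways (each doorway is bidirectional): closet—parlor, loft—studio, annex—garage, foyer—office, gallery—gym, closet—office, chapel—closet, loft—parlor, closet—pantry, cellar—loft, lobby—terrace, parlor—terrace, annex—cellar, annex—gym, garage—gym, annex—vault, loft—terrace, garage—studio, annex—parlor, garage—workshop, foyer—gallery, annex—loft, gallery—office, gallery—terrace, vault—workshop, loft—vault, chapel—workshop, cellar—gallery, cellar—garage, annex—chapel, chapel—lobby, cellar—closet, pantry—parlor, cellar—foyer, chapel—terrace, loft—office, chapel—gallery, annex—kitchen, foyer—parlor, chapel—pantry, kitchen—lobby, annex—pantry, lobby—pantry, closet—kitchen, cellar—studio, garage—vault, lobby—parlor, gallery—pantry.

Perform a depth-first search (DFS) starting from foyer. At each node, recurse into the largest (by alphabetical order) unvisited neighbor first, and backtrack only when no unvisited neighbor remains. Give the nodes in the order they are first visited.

foyer, parlor, terrace, loft, vault, workshop, garage, studio, cellar, gallery, pantry, lobby, kitchen, closet, office, chapel, annex, gym

Visit foyer
foyer → parlor
parlor → terrace
terrace → loft
loft → vault
vault → workshop
workshop → garage
garage → studio
studio → cellar
cellar → gallery
gallery → pantry
pantry → lobby
lobby → kitchen
kitchen → closet
closet → office
closet → chapel
chapel → annex
annex → gym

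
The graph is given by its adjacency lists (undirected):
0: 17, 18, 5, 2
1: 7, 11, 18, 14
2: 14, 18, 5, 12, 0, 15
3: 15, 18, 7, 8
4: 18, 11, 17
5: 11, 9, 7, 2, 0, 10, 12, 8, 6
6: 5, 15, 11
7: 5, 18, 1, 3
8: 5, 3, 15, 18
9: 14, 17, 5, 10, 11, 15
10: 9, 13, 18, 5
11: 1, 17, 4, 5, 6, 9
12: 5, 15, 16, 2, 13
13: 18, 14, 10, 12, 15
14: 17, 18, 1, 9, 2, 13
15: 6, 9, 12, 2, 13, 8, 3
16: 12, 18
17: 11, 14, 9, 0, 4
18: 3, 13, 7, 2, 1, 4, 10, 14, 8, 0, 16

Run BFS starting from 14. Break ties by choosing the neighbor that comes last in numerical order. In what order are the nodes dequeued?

14 18 17 13 9 2 1 16 10 8 7 4 3 0 11 15 12 5 6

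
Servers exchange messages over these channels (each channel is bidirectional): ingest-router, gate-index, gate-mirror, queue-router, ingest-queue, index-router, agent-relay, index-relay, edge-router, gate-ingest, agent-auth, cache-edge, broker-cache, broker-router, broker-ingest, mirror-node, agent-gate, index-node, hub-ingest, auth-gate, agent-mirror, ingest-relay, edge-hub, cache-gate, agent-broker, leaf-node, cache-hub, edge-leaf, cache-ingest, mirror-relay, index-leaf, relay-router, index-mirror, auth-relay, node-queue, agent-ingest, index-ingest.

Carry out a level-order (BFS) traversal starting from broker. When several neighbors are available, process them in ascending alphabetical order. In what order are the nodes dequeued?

Visit broker; enqueue agent, cache, ingest, router → queue [agent, cache, ingest, router]
Visit agent; enqueue auth, gate, mirror, relay → queue [cache, ingest, router, auth, gate, mirror, relay]
Visit cache; enqueue edge, hub → queue [ingest, router, auth, gate, mirror, relay, edge, hub]
Visit ingest; enqueue index, queue → queue [router, auth, gate, mirror, relay, edge, hub, index, queue]
Visit router → queue [auth, gate, mirror, relay, edge, hub, index, queue]
Visit auth → queue [gate, mirror, relay, edge, hub, index, queue]
Visit gate → queue [mirror, relay, edge, hub, index, queue]
Visit mirror; enqueue node → queue [relay, edge, hub, index, queue, node]
Visit relay → queue [edge, hub, index, queue, node]
Visit edge; enqueue leaf → queue [hub, index, queue, node, leaf]
Visit hub → queue [index, queue, node, leaf]
Visit index → queue [queue, node, leaf]
Visit queue → queue [node, leaf]
Visit node → queue [leaf]
Visit leaf → queue []

broker → agent → cache → ingest → router → auth → gate → mirror → relay → edge → hub → index → queue → node → leaf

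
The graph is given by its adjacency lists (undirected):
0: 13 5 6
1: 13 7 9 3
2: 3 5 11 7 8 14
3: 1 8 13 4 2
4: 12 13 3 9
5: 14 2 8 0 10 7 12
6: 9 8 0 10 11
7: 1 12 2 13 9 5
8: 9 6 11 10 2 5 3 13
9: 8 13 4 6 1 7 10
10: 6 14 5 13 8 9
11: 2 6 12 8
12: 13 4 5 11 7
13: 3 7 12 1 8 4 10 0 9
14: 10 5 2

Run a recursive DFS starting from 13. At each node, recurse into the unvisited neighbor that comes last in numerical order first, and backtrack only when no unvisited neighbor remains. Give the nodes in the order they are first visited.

13, 12, 11, 8, 10, 14, 5, 7, 9, 6, 0, 4, 3, 2, 1

Visit 13
13 → 12
12 → 11
11 → 8
8 → 10
10 → 14
14 → 5
5 → 7
7 → 9
9 → 6
6 → 0
9 → 4
4 → 3
3 → 2
3 → 1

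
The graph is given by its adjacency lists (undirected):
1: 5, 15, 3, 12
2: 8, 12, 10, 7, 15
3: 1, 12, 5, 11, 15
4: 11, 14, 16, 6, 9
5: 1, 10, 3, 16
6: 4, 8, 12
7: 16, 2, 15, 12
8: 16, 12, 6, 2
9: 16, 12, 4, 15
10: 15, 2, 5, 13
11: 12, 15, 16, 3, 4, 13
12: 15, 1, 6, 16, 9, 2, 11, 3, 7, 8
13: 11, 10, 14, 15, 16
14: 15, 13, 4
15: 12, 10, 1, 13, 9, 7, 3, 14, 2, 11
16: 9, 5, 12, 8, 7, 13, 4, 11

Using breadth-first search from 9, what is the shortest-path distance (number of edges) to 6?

2

Level 0: 9
Level 1: 4, 12, 15, 16
Level 2: 1, 2, 3, 5, 6, 7, 8, 10, 11, 13, 14
6 first appears at level 2.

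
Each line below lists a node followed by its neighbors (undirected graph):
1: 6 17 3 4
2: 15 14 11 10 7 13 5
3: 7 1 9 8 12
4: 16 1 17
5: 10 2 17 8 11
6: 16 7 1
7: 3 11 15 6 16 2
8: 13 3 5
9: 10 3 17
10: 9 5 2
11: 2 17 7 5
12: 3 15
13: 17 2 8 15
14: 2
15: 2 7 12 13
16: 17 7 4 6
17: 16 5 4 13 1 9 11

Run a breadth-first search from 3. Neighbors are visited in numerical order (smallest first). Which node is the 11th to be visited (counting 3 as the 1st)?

Visit 3; enqueue 1, 7, 8, 9, 12 → queue [1, 7, 8, 9, 12]
Visit 1; enqueue 4, 6, 17 → queue [7, 8, 9, 12, 4, 6, 17]
Visit 7; enqueue 2, 11, 15, 16 → queue [8, 9, 12, 4, 6, 17, 2, 11, 15, 16]
Visit 8; enqueue 5, 13 → queue [9, 12, 4, 6, 17, 2, 11, 15, 16, 5, 13]
Visit 9; enqueue 10 → queue [12, 4, 6, 17, 2, 11, 15, 16, 5, 13, 10]
Visit 12 → queue [4, 6, 17, 2, 11, 15, 16, 5, 13, 10]
Visit 4 → queue [6, 17, 2, 11, 15, 16, 5, 13, 10]
Visit 6 → queue [17, 2, 11, 15, 16, 5, 13, 10]
Visit 17 → queue [2, 11, 15, 16, 5, 13, 10]
Visit 2; enqueue 14 → queue [11, 15, 16, 5, 13, 10, 14]
Visit 11 → queue [15, 16, 5, 13, 10, 14]
Visit 15 → queue [16, 5, 13, 10, 14]
Visit 16 → queue [5, 13, 10, 14]
Visit 5 → queue [13, 10, 14]
Visit 13 → queue [10, 14]
Visit 10 → queue [14]
Visit 14 → queue []

Visit order: 3, 1, 7, 8, 9, 12, 4, 6, 17, 2, 11, 15, 16, 5, 13, 10, 14

11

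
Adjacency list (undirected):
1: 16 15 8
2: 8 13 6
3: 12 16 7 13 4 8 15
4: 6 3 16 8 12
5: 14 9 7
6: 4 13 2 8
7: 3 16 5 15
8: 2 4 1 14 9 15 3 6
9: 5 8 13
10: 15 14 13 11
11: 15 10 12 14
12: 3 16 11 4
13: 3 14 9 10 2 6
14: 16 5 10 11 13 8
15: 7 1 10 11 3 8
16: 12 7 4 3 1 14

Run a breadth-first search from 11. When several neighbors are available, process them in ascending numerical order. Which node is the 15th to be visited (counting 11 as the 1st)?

Visit 11; enqueue 10, 12, 14, 15 → queue [10, 12, 14, 15]
Visit 10; enqueue 13 → queue [12, 14, 15, 13]
Visit 12; enqueue 3, 4, 16 → queue [14, 15, 13, 3, 4, 16]
Visit 14; enqueue 5, 8 → queue [15, 13, 3, 4, 16, 5, 8]
Visit 15; enqueue 1, 7 → queue [13, 3, 4, 16, 5, 8, 1, 7]
Visit 13; enqueue 2, 6, 9 → queue [3, 4, 16, 5, 8, 1, 7, 2, 6, 9]
Visit 3 → queue [4, 16, 5, 8, 1, 7, 2, 6, 9]
Visit 4 → queue [16, 5, 8, 1, 7, 2, 6, 9]
Visit 16 → queue [5, 8, 1, 7, 2, 6, 9]
Visit 5 → queue [8, 1, 7, 2, 6, 9]
Visit 8 → queue [1, 7, 2, 6, 9]
Visit 1 → queue [7, 2, 6, 9]
Visit 7 → queue [2, 6, 9]
Visit 2 → queue [6, 9]
Visit 6 → queue [9]
Visit 9 → queue []

Visit order: 11, 10, 12, 14, 15, 13, 3, 4, 16, 5, 8, 1, 7, 2, 6, 9

6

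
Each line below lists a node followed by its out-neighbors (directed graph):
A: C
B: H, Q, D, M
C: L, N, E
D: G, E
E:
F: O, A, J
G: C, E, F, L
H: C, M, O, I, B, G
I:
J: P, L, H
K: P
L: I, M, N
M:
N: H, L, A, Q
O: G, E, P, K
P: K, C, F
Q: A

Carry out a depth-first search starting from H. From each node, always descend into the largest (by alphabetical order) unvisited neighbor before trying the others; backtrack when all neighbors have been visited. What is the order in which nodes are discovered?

H O P K F J L N Q A C E M I G B D

Visit H
H → O
O → P
P → K
P → F
F → J
J → L
L → N
N → Q
Q → A
A → C
C → E
L → M
L → I
O → G
H → B
B → D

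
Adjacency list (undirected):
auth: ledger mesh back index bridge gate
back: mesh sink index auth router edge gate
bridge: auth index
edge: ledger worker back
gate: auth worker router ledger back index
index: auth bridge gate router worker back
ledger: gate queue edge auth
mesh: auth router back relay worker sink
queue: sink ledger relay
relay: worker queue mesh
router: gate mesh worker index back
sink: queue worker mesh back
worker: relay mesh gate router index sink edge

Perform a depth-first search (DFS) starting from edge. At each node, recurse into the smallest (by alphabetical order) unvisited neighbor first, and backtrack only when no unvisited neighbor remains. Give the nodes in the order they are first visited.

Visit edge
edge → back
back → auth
auth → bridge
bridge → index
index → gate
gate → ledger
ledger → queue
queue → relay
relay → mesh
mesh → router
router → worker
worker → sink

edge, back, auth, bridge, index, gate, ledger, queue, relay, mesh, router, worker, sink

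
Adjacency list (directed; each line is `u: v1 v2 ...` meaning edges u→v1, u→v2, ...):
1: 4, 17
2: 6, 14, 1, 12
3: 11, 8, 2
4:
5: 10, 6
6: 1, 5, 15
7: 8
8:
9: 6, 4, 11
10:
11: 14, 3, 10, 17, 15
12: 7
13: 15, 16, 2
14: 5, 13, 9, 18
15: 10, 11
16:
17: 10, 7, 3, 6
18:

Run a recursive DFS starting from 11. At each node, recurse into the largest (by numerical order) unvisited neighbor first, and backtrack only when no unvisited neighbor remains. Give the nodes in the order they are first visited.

11 -> 17 -> 10 -> 7 -> 8 -> 6 -> 15 -> 5 -> 1 -> 4 -> 3 -> 2 -> 14 -> 18 -> 13 -> 16 -> 9 -> 12

Visit 11
11 → 17
17 → 10
17 → 7
7 → 8
17 → 6
6 → 15
6 → 5
6 → 1
1 → 4
17 → 3
3 → 2
2 → 14
14 → 18
14 → 13
13 → 16
14 → 9
2 → 12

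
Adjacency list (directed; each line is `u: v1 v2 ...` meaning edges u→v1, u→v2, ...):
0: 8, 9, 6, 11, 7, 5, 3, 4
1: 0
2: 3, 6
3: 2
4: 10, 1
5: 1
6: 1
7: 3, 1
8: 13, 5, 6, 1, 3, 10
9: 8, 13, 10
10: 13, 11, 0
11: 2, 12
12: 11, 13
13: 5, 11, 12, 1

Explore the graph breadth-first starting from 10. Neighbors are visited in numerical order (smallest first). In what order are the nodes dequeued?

Visit 10; enqueue 0, 11, 13 → queue [0, 11, 13]
Visit 0; enqueue 3, 4, 5, 6, 7, 8, 9 → queue [11, 13, 3, 4, 5, 6, 7, 8, 9]
Visit 11; enqueue 2, 12 → queue [13, 3, 4, 5, 6, 7, 8, 9, 2, 12]
Visit 13; enqueue 1 → queue [3, 4, 5, 6, 7, 8, 9, 2, 12, 1]
Visit 3 → queue [4, 5, 6, 7, 8, 9, 2, 12, 1]
Visit 4 → queue [5, 6, 7, 8, 9, 2, 12, 1]
Visit 5 → queue [6, 7, 8, 9, 2, 12, 1]
Visit 6 → queue [7, 8, 9, 2, 12, 1]
Visit 7 → queue [8, 9, 2, 12, 1]
Visit 8 → queue [9, 2, 12, 1]
Visit 9 → queue [2, 12, 1]
Visit 2 → queue [12, 1]
Visit 12 → queue [1]
Visit 1 → queue []

10 → 0 → 11 → 13 → 3 → 4 → 5 → 6 → 7 → 8 → 9 → 2 → 12 → 1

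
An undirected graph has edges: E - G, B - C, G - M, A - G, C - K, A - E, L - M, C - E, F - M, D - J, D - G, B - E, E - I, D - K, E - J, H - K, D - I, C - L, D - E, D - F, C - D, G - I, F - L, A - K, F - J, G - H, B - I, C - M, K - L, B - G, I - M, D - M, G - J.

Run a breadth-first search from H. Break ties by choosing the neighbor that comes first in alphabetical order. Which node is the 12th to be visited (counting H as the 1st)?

Visit H; enqueue G, K → queue [G, K]
Visit G; enqueue A, B, D, E, I, J, M → queue [K, A, B, D, E, I, J, M]
Visit K; enqueue C, L → queue [A, B, D, E, I, J, M, C, L]
Visit A → queue [B, D, E, I, J, M, C, L]
Visit B → queue [D, E, I, J, M, C, L]
Visit D; enqueue F → queue [E, I, J, M, C, L, F]
Visit E → queue [I, J, M, C, L, F]
Visit I → queue [J, M, C, L, F]
Visit J → queue [M, C, L, F]
Visit M → queue [C, L, F]
Visit C → queue [L, F]
Visit L → queue [F]
Visit F → queue []

Visit order: H, G, K, A, B, D, E, I, J, M, C, L, F

L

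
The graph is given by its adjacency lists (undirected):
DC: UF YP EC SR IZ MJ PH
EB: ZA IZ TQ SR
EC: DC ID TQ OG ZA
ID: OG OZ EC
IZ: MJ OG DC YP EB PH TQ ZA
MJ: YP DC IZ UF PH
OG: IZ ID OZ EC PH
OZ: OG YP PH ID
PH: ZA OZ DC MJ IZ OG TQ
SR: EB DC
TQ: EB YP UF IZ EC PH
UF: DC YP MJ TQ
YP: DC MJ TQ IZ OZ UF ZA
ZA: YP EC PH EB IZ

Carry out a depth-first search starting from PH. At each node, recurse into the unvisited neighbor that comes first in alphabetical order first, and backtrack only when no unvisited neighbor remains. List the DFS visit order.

Visit PH
PH → DC
DC → EC
EC → ID
ID → OG
OG → IZ
IZ → EB
EB → SR
EB → TQ
TQ → UF
UF → MJ
MJ → YP
YP → OZ
YP → ZA

PH, DC, EC, ID, OG, IZ, EB, SR, TQ, UF, MJ, YP, OZ, ZA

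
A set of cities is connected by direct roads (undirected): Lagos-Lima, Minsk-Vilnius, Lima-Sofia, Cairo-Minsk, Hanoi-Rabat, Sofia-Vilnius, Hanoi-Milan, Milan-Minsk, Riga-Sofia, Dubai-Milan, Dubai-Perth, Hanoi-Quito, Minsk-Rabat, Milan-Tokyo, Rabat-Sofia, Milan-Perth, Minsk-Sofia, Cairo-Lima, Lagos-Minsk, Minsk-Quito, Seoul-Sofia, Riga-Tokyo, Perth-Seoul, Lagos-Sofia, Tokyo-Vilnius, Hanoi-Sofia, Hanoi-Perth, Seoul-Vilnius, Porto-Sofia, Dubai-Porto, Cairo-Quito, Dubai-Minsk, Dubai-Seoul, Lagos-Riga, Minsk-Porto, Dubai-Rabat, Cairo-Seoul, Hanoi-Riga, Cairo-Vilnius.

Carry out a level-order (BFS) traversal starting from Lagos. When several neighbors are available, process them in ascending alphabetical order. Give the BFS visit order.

Visit Lagos; enqueue Lima, Minsk, Riga, Sofia → queue [Lima, Minsk, Riga, Sofia]
Visit Lima; enqueue Cairo → queue [Minsk, Riga, Sofia, Cairo]
Visit Minsk; enqueue Dubai, Milan, Porto, Quito, Rabat, Vilnius → queue [Riga, Sofia, Cairo, Dubai, Milan, Porto, Quito, Rabat, Vilnius]
Visit Riga; enqueue Hanoi, Tokyo → queue [Sofia, Cairo, Dubai, Milan, Porto, Quito, Rabat, Vilnius, Hanoi, Tokyo]
Visit Sofia; enqueue Seoul → queue [Cairo, Dubai, Milan, Porto, Quito, Rabat, Vilnius, Hanoi, Tokyo, Seoul]
Visit Cairo → queue [Dubai, Milan, Porto, Quito, Rabat, Vilnius, Hanoi, Tokyo, Seoul]
Visit Dubai; enqueue Perth → queue [Milan, Porto, Quito, Rabat, Vilnius, Hanoi, Tokyo, Seoul, Perth]
Visit Milan → queue [Porto, Quito, Rabat, Vilnius, Hanoi, Tokyo, Seoul, Perth]
Visit Porto → queue [Quito, Rabat, Vilnius, Hanoi, Tokyo, Seoul, Perth]
Visit Quito → queue [Rabat, Vilnius, Hanoi, Tokyo, Seoul, Perth]
Visit Rabat → queue [Vilnius, Hanoi, Tokyo, Seoul, Perth]
Visit Vilnius → queue [Hanoi, Tokyo, Seoul, Perth]
Visit Hanoi → queue [Tokyo, Seoul, Perth]
Visit Tokyo → queue [Seoul, Perth]
Visit Seoul → queue [Perth]
Visit Perth → queue []

Lagos Lima Minsk Riga Sofia Cairo Dubai Milan Porto Quito Rabat Vilnius Hanoi Tokyo Seoul Perth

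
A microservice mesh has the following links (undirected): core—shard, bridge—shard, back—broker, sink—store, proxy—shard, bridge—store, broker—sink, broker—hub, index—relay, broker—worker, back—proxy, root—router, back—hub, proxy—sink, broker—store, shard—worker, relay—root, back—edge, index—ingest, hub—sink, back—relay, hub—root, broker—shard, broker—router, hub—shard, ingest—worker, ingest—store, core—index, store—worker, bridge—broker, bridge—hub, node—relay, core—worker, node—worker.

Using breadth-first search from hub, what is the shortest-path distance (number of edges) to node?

3

Level 0: hub
Level 1: back, bridge, broker, root, shard, sink
Level 2: core, edge, proxy, relay, router, store, worker
Level 3: index, ingest, node
node first appears at level 3.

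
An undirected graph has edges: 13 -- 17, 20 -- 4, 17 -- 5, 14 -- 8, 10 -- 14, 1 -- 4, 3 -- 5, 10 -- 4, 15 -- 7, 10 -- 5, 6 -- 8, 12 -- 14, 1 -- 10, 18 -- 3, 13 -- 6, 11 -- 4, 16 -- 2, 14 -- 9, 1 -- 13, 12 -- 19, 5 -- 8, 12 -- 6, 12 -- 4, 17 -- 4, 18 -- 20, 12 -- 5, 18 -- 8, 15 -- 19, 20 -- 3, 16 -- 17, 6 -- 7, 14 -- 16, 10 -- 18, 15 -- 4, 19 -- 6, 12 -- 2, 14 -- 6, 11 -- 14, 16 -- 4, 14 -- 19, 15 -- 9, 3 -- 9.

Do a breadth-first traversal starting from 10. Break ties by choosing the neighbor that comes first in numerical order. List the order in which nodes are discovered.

Visit 10; enqueue 1, 4, 5, 14, 18 → queue [1, 4, 5, 14, 18]
Visit 1; enqueue 13 → queue [4, 5, 14, 18, 13]
Visit 4; enqueue 11, 12, 15, 16, 17, 20 → queue [5, 14, 18, 13, 11, 12, 15, 16, 17, 20]
Visit 5; enqueue 3, 8 → queue [14, 18, 13, 11, 12, 15, 16, 17, 20, 3, 8]
Visit 14; enqueue 6, 9, 19 → queue [18, 13, 11, 12, 15, 16, 17, 20, 3, 8, 6, 9, 19]
Visit 18 → queue [13, 11, 12, 15, 16, 17, 20, 3, 8, 6, 9, 19]
Visit 13 → queue [11, 12, 15, 16, 17, 20, 3, 8, 6, 9, 19]
Visit 11 → queue [12, 15, 16, 17, 20, 3, 8, 6, 9, 19]
Visit 12; enqueue 2 → queue [15, 16, 17, 20, 3, 8, 6, 9, 19, 2]
Visit 15; enqueue 7 → queue [16, 17, 20, 3, 8, 6, 9, 19, 2, 7]
Visit 16 → queue [17, 20, 3, 8, 6, 9, 19, 2, 7]
Visit 17 → queue [20, 3, 8, 6, 9, 19, 2, 7]
Visit 20 → queue [3, 8, 6, 9, 19, 2, 7]
Visit 3 → queue [8, 6, 9, 19, 2, 7]
Visit 8 → queue [6, 9, 19, 2, 7]
Visit 6 → queue [9, 19, 2, 7]
Visit 9 → queue [19, 2, 7]
Visit 19 → queue [2, 7]
Visit 2 → queue [7]
Visit 7 → queue []

10 1 4 5 14 18 13 11 12 15 16 17 20 3 8 6 9 19 2 7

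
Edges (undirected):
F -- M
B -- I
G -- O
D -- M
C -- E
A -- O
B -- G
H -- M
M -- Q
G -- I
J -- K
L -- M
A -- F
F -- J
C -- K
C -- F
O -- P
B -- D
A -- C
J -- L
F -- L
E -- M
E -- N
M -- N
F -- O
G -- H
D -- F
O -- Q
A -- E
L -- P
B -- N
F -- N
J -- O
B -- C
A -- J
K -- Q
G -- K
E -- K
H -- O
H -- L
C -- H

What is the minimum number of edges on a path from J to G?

Level 0: J
Level 1: A, F, K, L, O
Level 2: C, D, E, G, H, M, N, P, Q
Level 3: B, I
G first appears at level 2.

2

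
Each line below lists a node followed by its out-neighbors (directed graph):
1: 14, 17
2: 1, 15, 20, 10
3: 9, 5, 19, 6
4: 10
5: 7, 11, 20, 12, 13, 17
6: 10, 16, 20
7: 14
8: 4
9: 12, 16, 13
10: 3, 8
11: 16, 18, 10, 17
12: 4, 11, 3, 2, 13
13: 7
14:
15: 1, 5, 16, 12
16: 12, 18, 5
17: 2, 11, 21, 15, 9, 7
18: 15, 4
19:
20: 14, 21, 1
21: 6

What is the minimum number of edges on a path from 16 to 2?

2

Level 0: 16
Level 1: 5, 12, 18
Level 2: 2, 3, 4, 7, 11, 13, 15, 17, 20
Level 3: 1, 6, 9, 10, 14, 19, 21
Level 4: 8
2 first appears at level 2.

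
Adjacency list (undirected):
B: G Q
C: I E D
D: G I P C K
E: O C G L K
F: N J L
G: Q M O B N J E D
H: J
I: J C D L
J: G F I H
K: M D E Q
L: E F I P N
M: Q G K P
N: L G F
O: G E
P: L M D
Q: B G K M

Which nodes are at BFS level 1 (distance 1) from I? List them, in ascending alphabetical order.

Level 0: I
Level 1: C, D, J, L
Level 2: E, F, G, H, K, N, P
Level 3: B, M, O, Q

C, D, J, L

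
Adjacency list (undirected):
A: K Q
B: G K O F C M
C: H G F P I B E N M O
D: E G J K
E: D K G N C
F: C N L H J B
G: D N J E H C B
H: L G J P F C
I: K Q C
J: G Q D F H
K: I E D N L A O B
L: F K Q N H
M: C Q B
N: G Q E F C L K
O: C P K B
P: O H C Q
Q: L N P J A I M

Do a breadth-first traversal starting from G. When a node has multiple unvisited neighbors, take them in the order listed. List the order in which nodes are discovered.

G → D → N → J → E → H → C → B → K → Q → F → L → P → I → M → O → A

Visit G; enqueue D, N, J, E, H, C, B → queue [D, N, J, E, H, C, B]
Visit D; enqueue K → queue [N, J, E, H, C, B, K]
Visit N; enqueue Q, F, L → queue [J, E, H, C, B, K, Q, F, L]
Visit J → queue [E, H, C, B, K, Q, F, L]
Visit E → queue [H, C, B, K, Q, F, L]
Visit H; enqueue P → queue [C, B, K, Q, F, L, P]
Visit C; enqueue I, M, O → queue [B, K, Q, F, L, P, I, M, O]
Visit B → queue [K, Q, F, L, P, I, M, O]
Visit K; enqueue A → queue [Q, F, L, P, I, M, O, A]
Visit Q → queue [F, L, P, I, M, O, A]
Visit F → queue [L, P, I, M, O, A]
Visit L → queue [P, I, M, O, A]
Visit P → queue [I, M, O, A]
Visit I → queue [M, O, A]
Visit M → queue [O, A]
Visit O → queue [A]
Visit A → queue []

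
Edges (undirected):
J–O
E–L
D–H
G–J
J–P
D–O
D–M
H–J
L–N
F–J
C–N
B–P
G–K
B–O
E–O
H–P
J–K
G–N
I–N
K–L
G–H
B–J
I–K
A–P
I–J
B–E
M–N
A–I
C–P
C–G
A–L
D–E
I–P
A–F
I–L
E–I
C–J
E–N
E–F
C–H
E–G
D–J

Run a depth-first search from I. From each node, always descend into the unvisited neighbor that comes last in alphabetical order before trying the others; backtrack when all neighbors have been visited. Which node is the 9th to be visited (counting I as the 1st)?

H

Visit I
I → P
P → J
J → O
O → E
E → N
N → M
M → D
D → H
H → G
G → K
K → L
L → A
A → F
G → C
E → B

Visit order: I, P, J, O, E, N, M, D, H, G, K, L, A, F, C, B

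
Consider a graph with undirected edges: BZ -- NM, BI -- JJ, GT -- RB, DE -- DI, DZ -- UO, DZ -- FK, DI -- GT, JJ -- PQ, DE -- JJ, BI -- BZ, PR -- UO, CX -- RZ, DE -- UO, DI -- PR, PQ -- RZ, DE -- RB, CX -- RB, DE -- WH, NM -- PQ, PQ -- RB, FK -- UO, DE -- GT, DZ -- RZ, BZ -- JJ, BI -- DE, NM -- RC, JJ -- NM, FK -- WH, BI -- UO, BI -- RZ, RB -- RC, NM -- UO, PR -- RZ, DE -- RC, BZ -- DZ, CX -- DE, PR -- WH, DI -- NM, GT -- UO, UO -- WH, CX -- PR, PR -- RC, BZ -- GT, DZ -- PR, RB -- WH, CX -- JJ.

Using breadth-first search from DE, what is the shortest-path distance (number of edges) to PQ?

2

Level 0: DE
Level 1: BI, CX, DI, GT, JJ, RB, RC, UO, WH
Level 2: BZ, DZ, FK, NM, PQ, PR, RZ
PQ first appears at level 2.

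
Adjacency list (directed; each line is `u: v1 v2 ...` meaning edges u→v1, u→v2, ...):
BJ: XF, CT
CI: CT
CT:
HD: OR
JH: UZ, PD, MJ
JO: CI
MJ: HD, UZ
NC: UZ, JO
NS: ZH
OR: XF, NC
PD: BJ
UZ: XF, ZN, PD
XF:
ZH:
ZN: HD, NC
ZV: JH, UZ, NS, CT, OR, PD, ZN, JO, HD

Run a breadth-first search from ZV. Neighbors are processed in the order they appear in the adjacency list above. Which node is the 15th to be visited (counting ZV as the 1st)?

BJ

Visit ZV; enqueue JH, UZ, NS, CT, OR, PD, ZN, JO, HD → queue [JH, UZ, NS, CT, OR, PD, ZN, JO, HD]
Visit JH; enqueue MJ → queue [UZ, NS, CT, OR, PD, ZN, JO, HD, MJ]
Visit UZ; enqueue XF → queue [NS, CT, OR, PD, ZN, JO, HD, MJ, XF]
Visit NS; enqueue ZH → queue [CT, OR, PD, ZN, JO, HD, MJ, XF, ZH]
Visit CT → queue [OR, PD, ZN, JO, HD, MJ, XF, ZH]
Visit OR; enqueue NC → queue [PD, ZN, JO, HD, MJ, XF, ZH, NC]
Visit PD; enqueue BJ → queue [ZN, JO, HD, MJ, XF, ZH, NC, BJ]
Visit ZN → queue [JO, HD, MJ, XF, ZH, NC, BJ]
Visit JO; enqueue CI → queue [HD, MJ, XF, ZH, NC, BJ, CI]
Visit HD → queue [MJ, XF, ZH, NC, BJ, CI]
Visit MJ → queue [XF, ZH, NC, BJ, CI]
Visit XF → queue [ZH, NC, BJ, CI]
Visit ZH → queue [NC, BJ, CI]
Visit NC → queue [BJ, CI]
Visit BJ → queue [CI]
Visit CI → queue []

Visit order: ZV, JH, UZ, NS, CT, OR, PD, ZN, JO, HD, MJ, XF, ZH, NC, BJ, CI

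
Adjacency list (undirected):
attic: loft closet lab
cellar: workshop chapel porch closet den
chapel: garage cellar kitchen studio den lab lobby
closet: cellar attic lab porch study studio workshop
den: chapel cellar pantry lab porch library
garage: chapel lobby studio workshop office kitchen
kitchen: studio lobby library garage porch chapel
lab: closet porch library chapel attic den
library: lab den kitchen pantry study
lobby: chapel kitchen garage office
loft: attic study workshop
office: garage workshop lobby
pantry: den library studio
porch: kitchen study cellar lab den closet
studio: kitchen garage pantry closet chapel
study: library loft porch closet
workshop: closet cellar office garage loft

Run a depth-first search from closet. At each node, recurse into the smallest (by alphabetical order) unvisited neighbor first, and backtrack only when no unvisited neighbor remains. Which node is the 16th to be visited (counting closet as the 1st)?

studio

Visit closet
closet → attic
attic → lab
lab → chapel
chapel → cellar
cellar → den
den → library
library → kitchen
kitchen → garage
garage → lobby
lobby → office
office → workshop
workshop → loft
loft → study
study → porch
garage → studio
studio → pantry

Visit order: closet, attic, lab, chapel, cellar, den, library, kitchen, garage, lobby, office, workshop, loft, study, porch, studio, pantry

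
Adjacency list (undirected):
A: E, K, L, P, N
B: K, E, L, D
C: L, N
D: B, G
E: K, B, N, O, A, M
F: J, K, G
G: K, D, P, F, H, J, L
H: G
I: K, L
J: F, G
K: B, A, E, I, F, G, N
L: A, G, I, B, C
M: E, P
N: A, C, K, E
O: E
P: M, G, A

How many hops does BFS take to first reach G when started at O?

3

Level 0: O
Level 1: E
Level 2: A, B, K, M, N
Level 3: C, D, F, G, I, L, P
Level 4: H, J
G first appears at level 3.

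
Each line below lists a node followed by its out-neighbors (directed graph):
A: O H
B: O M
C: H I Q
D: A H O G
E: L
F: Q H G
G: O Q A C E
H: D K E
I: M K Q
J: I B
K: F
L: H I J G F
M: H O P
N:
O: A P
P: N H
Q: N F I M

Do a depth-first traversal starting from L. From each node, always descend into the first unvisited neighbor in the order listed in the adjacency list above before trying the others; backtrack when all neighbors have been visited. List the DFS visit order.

Visit L
L → H
H → D
D → A
A → O
O → P
P → N
D → G
G → Q
Q → F
Q → I
I → M
I → K
G → C
G → E
L → J
J → B

L H D A O P N G Q F I M K C E J B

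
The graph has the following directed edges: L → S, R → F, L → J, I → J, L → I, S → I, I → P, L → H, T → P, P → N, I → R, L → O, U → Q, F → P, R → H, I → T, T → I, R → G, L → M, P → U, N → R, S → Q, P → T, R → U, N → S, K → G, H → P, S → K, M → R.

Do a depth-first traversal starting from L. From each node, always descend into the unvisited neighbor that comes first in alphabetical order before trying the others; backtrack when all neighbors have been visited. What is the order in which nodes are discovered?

L → H → P → N → R → F → G → U → Q → S → I → J → T → K → M → O

Visit L
L → H
H → P
P → N
N → R
R → F
R → G
R → U
U → Q
N → S
S → I
I → J
I → T
S → K
L → M
L → O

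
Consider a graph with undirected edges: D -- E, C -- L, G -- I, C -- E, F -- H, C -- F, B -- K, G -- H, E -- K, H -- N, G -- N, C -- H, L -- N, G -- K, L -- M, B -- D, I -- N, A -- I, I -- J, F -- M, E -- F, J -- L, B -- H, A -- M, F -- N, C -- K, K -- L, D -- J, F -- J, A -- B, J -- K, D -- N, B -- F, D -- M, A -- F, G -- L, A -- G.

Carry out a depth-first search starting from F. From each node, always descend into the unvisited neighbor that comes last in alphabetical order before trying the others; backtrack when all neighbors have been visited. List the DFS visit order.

F, N, L, M, D, J, K, G, I, A, B, H, C, E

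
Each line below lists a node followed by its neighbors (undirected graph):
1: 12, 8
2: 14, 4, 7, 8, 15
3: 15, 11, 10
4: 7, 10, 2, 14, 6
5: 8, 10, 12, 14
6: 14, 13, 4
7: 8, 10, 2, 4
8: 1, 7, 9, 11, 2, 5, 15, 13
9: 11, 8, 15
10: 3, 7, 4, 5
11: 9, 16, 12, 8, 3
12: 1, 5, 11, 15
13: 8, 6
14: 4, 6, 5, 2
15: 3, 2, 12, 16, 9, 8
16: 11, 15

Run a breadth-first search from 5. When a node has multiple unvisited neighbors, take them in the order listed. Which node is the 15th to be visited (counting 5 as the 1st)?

6

Visit 5; enqueue 8, 10, 12, 14 → queue [8, 10, 12, 14]
Visit 8; enqueue 1, 7, 9, 11, 2, 15, 13 → queue [10, 12, 14, 1, 7, 9, 11, 2, 15, 13]
Visit 10; enqueue 3, 4 → queue [12, 14, 1, 7, 9, 11, 2, 15, 13, 3, 4]
Visit 12 → queue [14, 1, 7, 9, 11, 2, 15, 13, 3, 4]
Visit 14; enqueue 6 → queue [1, 7, 9, 11, 2, 15, 13, 3, 4, 6]
Visit 1 → queue [7, 9, 11, 2, 15, 13, 3, 4, 6]
Visit 7 → queue [9, 11, 2, 15, 13, 3, 4, 6]
Visit 9 → queue [11, 2, 15, 13, 3, 4, 6]
Visit 11; enqueue 16 → queue [2, 15, 13, 3, 4, 6, 16]
Visit 2 → queue [15, 13, 3, 4, 6, 16]
Visit 15 → queue [13, 3, 4, 6, 16]
Visit 13 → queue [3, 4, 6, 16]
Visit 3 → queue [4, 6, 16]
Visit 4 → queue [6, 16]
Visit 6 → queue [16]
Visit 16 → queue []

Visit order: 5, 8, 10, 12, 14, 1, 7, 9, 11, 2, 15, 13, 3, 4, 6, 16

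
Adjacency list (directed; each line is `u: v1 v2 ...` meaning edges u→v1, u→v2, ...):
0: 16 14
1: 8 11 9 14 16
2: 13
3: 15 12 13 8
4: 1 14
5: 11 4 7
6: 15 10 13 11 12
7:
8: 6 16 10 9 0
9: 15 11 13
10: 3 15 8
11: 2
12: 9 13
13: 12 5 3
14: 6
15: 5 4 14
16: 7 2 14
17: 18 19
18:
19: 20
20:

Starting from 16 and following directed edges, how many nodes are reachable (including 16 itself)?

17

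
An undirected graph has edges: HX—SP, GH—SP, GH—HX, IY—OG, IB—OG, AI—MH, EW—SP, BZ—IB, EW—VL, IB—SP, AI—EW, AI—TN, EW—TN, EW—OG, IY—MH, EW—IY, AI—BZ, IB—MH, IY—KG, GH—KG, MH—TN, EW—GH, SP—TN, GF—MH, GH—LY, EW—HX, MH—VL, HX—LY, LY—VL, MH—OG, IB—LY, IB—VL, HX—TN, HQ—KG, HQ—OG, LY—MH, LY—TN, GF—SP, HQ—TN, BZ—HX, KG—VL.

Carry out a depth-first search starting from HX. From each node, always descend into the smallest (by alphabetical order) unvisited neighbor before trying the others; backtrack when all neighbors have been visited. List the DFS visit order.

HX → BZ → AI → EW → GH → KG → HQ → OG → IB → LY → MH → GF → SP → TN → IY → VL

Visit HX
HX → BZ
BZ → AI
AI → EW
EW → GH
GH → KG
KG → HQ
HQ → OG
OG → IB
IB → LY
LY → MH
MH → GF
GF → SP
SP → TN
MH → IY
MH → VL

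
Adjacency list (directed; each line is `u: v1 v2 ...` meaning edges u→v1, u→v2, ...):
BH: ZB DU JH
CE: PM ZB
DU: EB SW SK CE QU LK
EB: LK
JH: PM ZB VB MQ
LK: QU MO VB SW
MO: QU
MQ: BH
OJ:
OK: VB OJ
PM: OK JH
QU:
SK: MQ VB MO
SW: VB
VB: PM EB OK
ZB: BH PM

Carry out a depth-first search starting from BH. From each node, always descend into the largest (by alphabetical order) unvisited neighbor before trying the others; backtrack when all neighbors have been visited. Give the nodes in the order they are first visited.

Visit BH
BH → ZB
ZB → PM
PM → OK
OK → VB
VB → EB
EB → LK
LK → SW
LK → QU
LK → MO
OK → OJ
PM → JH
JH → MQ
BH → DU
DU → SK
DU → CE

BH ZB PM OK VB EB LK SW QU MO OJ JH MQ DU SK CE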